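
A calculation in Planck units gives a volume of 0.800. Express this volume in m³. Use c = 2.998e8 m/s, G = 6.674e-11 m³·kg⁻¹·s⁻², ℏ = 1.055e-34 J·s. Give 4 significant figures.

3.379e-105 m³

One Planck volume: V_P = (ℏG/c³)^(3/2) = 4.224e-105 m³.
0.800 × 4.224e-105 m³ = 3.379e-105 m³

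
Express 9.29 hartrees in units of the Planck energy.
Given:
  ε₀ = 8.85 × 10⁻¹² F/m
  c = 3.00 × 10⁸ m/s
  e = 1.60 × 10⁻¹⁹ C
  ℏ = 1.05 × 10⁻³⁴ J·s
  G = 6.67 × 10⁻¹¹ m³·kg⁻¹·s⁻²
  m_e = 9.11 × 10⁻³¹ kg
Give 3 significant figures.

hartree: E_h = m_e e⁴/(4πε₀ℏ)² = 4.38 × 10⁻¹⁸ J
Planck energy: E_P = √(ℏc⁵/G) = 1.96 × 10⁹ J
9.29 × 4.38 × 10⁻¹⁸ / 1.96 × 10⁹ = 2.08 × 10⁻²⁶

2.08 × 10⁻²⁶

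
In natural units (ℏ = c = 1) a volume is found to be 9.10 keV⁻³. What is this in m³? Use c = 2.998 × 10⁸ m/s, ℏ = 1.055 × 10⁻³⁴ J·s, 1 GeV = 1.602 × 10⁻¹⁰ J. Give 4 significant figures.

7.003 × 10⁻²⁹ m³

Volume is [L]³ = [E]⁻³·(ℏc)³.
1 GeV⁻³ → (ℏc)³ × (1 GeV in J)⁻³ = 7.696 × 10⁻⁴⁸ m³.
Convert the energy scale: 9.10 keV⁻³ = 9.10 × 10¹⁸ GeV⁻³.
Result: 9.10 × 10¹⁸ × 7.696 × 10⁻⁴⁸ = 7.003 × 10⁻²⁹ m³.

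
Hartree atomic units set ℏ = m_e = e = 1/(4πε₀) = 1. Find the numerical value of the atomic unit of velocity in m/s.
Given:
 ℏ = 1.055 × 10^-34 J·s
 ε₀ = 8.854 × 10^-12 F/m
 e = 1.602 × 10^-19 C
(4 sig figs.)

2.186 × 10^6 m/s

The unique combination of the constants set to 1 with dimensions of velocity is v_au = e²/(4πε₀ℏ).
  = 2.566 × 10^-38 / 1.174 × 10^-44
  = 2.186 × 10^6 m/s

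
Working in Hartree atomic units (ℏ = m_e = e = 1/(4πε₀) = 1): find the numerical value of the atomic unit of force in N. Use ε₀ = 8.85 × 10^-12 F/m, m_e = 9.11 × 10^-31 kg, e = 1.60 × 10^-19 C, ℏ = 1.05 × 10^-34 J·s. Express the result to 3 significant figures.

From ℏ = m_e = e = 1/(4πε₀) = 1 the force scale is F_au = E_h/a₀ = m_e²e⁶/((4πε₀)³ℏ⁴).
E_h = 4.38 × 10^-18 J
a₀ = 5.26 × 10^-11 m
E_h/a₀ = 8.33 × 10^-8 N

8.33 × 10^-8 N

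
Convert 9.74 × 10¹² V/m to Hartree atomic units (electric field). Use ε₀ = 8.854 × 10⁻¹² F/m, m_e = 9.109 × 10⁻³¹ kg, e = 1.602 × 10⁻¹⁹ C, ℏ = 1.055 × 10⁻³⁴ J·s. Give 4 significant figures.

atomic unit of electric field: E_au = E_h/(e a₀) = m_e²e⁵/((4πε₀)³ℏ⁴) = 5.131 × 10¹¹ V/m.
9.74 × 10¹² / 5.131 × 10¹¹ = 18.98

18.98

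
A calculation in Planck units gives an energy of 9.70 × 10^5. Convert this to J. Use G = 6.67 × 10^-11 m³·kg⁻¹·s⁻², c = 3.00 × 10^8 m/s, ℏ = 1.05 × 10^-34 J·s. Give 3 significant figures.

1.90 × 10^15 J

One Planck energy: E_P = √(ℏc⁵/G) = 1.96 × 10^9 J.
9.70 × 10^5 × 1.96 × 10^9 J = 1.90 × 10^15 J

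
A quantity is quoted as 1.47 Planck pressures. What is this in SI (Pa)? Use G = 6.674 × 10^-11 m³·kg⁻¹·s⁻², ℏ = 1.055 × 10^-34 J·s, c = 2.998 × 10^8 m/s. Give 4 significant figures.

One Planck pressure: p_P = c⁷/(ℏG²) = 4.632 × 10^113 Pa.
1.47 × 4.632 × 10^113 Pa = 6.809 × 10^113 Pa

6.809 × 10^113 Pa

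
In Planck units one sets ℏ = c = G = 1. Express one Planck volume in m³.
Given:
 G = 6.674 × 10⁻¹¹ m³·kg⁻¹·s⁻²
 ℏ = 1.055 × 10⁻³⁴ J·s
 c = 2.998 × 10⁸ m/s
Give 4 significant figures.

V_P = (ℏG/c³)^(3/2)
  = √(1.784 × 10⁻²⁰⁹)
  = 4.224 × 10⁻¹⁰⁵ m³

4.224 × 10⁻¹⁰⁵ m³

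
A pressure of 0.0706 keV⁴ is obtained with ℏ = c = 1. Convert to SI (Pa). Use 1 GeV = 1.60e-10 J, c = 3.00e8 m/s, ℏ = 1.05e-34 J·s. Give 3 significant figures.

1.48e12 Pa

Pressure is [E]/[L]³ = [E]⁴/(ℏc)³.
1 GeV⁴ → 1/(ℏc)³ × (1 GeV in J)⁴ = 2.10e37 Pa.
Convert the energy scale: 0.0706 keV⁴ = 7.06e-26 GeV⁴.
Result: 7.06e-26 × 2.10e37 = 1.48e12 Pa.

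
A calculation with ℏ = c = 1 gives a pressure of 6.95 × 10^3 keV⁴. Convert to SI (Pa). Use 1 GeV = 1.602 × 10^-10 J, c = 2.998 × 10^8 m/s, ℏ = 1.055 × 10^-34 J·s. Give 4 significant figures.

Pressure is [E]/[L]³ = [E]⁴/(ℏc)³.
1 GeV⁴ → 1/(ℏc)³ × (1 GeV in J)⁴ = 2.082 × 10^37 Pa.
Convert the energy scale: 6.95 × 10^3 keV⁴ = 6.95 × 10^-21 GeV⁴.
Result: 6.95 × 10^-21 × 2.082 × 10^37 = 1.447 × 10^17 Pa.

1.447 × 10^17 Pa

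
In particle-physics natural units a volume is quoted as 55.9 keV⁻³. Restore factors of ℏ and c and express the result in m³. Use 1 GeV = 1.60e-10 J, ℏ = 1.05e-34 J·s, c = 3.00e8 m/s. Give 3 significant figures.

4.27e-28 m³

Volume is [L]³ = [E]⁻³·(ℏc)³.
1 GeV⁻³ → (ℏc)³ × (1 GeV in J)⁻³ = 7.63e-48 m³.
Convert the energy scale: 55.9 keV⁻³ = 5.59e19 GeV⁻³.
Result: 5.59e19 × 7.63e-48 = 4.27e-28 m³.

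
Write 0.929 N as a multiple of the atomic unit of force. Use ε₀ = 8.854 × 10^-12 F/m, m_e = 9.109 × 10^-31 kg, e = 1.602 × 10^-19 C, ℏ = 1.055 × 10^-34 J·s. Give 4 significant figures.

1.130 × 10^7

atomic unit of force: F_au = E_h/a₀ = m_e²e⁶/((4πε₀)³ℏ⁴) = 8.220 × 10^-8 N.
0.929 / 8.220 × 10^-8 = 1.130 × 10^7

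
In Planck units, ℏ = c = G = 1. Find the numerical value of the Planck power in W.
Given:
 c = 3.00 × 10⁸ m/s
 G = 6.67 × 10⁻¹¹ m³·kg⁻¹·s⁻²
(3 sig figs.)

3.64 × 10⁵² W

From ℏ = c = G = 1 the power scale is P_P = c⁵/G.
  = 2.43 × 10⁴² / 6.67 × 10⁻¹¹
  = 3.64 × 10⁵² W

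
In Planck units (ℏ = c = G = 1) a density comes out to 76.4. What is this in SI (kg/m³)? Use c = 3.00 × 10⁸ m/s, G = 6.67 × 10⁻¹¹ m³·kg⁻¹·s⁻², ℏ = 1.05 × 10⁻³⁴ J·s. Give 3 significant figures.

One Planck density: ρ_P = c⁵/(ℏG²) = 5.20 × 10⁹⁶ kg/m³.
76.4 × 5.20 × 10⁹⁶ kg/m³ = 3.97 × 10⁹⁸ kg/m³

3.97 × 10⁹⁸ kg/m³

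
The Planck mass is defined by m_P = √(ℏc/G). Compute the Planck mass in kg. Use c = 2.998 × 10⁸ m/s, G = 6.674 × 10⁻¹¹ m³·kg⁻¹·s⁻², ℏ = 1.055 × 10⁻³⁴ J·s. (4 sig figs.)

2.177 × 10⁻⁸ kg

m_P = √(ℏc/G)
  = √(4.739 × 10⁻¹⁶)
  = 2.177 × 10⁻⁸ kg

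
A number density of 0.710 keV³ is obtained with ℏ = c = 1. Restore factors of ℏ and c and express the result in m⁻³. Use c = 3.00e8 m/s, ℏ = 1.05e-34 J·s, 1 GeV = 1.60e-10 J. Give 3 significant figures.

Number density is [L]⁻³ = [E]³/(ℏc)³.
1 GeV³ → 1/(ℏc)³ × (1 GeV in J)³ = 1.31e47 m⁻³.
Convert the energy scale: 0.710 keV³ = 7.10e-19 GeV³.
Result: 7.10e-19 × 1.31e47 = 9.30e28 m⁻³.

9.30e28 m⁻³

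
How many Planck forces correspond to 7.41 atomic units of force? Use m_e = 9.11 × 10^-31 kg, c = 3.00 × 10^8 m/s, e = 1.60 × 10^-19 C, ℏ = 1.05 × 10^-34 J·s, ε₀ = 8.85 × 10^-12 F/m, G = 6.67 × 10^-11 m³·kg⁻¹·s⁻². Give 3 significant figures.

5.08 × 10^-51

atomic unit of force: F_au = E_h/a₀ = m_e²e⁶/((4πε₀)³ℏ⁴) = 8.33 × 10^-8 N
Planck force: F_P = c⁴/G = 1.21 × 10^44 N
7.41 × 8.33 × 10^-8 / 1.21 × 10^44 = 5.08 × 10^-51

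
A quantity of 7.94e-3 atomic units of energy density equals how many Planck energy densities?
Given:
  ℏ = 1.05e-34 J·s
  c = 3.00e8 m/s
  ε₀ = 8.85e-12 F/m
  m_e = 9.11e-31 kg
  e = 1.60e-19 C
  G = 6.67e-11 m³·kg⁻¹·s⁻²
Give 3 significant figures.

5.11e-103

atomic unit of energy density: u_au = E_h/a₀³ = m_e⁴e¹⁰/((4πε₀)⁵ℏ⁸) = 3.01e13 J/m³
Planck energy density: u_P = c⁷/(ℏG²) = 4.68e113 J/m³
7.94e-3 × 3.01e13 / 4.68e113 = 5.11e-103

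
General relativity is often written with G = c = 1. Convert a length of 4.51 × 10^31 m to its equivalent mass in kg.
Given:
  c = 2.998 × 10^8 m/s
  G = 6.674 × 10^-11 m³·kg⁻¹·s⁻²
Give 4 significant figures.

6.074 × 10^58 kg

Length → mass via c²/G.
4.51 × 10^31 m × (c²/G) = 6.074 × 10^58 kg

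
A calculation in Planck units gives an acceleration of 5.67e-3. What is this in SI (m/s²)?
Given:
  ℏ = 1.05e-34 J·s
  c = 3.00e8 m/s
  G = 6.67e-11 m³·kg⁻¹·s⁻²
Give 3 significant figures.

One Planck acceleration: a_P = √(c⁷/(ℏG)) = 5.59e51 m/s².
5.67e-3 × 5.59e51 m/s² = 3.17e49 m/s²

3.17e49 m/s²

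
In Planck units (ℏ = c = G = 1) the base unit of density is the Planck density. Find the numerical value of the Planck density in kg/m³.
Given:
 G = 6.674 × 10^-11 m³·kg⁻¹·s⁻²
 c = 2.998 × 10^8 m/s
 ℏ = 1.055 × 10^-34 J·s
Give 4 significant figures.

ρ_P = c⁵/(ℏG²)
  = 2.422 × 10^42 / 4.699 × 10^-55
  = 5.154 × 10^96 kg/m³

5.154 × 10^96 kg/m³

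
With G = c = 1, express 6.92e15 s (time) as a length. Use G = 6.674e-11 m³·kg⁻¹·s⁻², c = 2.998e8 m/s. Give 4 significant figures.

2.075e24 m

Time → length via c.
6.92e15 s × (c) = 2.075e24 m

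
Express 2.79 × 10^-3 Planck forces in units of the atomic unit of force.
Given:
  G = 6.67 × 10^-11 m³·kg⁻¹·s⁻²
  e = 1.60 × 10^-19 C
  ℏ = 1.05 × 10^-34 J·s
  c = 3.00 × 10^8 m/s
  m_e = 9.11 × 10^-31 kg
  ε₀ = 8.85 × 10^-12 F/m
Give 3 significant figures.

4.07 × 10^48

Planck force: F_P = c⁴/G = 1.21 × 10^44 N
atomic unit of force: F_au = E_h/a₀ = m_e²e⁶/((4πε₀)³ℏ⁴) = 8.33 × 10^-8 N
2.79 × 10^-3 × 1.21 × 10^44 / 8.33 × 10^-8 = 4.07 × 10^48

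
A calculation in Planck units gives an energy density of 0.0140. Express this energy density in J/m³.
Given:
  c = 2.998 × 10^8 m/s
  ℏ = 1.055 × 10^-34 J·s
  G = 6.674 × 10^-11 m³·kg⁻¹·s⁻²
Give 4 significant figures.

6.485 × 10^111 J/m³

One Planck energy density: u_P = c⁷/(ℏG²) = 4.632 × 10^113 J/m³.
0.0140 × 4.632 × 10^113 J/m³ = 6.485 × 10^111 J/m³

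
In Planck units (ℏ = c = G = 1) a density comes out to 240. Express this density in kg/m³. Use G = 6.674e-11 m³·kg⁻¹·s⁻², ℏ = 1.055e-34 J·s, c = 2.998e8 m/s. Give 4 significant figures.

One Planck density: ρ_P = c⁵/(ℏG²) = 5.154e96 kg/m³.
240 × 5.154e96 kg/m³ = 1.237e99 kg/m³

1.237e99 kg/m³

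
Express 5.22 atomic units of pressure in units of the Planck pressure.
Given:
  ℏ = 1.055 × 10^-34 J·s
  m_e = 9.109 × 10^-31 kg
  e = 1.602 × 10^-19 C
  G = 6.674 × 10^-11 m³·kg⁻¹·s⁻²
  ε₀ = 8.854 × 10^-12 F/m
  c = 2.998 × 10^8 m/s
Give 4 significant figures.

atomic unit of pressure: P_au = E_h/a₀³ = m_e⁴e¹⁰/((4πε₀)⁵ℏ⁸) = 2.929 × 10^13 Pa
Planck pressure: p_P = c⁷/(ℏG²) = 4.632 × 10^113 Pa
5.22 × 2.929 × 10^13 / 4.632 × 10^113 = 3.301 × 10^-100

3.301 × 10^-100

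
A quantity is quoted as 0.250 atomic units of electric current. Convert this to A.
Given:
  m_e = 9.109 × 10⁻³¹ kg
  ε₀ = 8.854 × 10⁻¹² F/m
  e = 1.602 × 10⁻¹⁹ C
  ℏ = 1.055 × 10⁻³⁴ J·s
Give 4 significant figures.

1.653 × 10⁻³ A

One atomic unit of electric current: I_au = e E_h/ℏ = m_e e⁵/((4πε₀)²ℏ³) = 6.612 × 10⁻³ A.
0.250 × 6.612 × 10⁻³ A = 1.653 × 10⁻³ A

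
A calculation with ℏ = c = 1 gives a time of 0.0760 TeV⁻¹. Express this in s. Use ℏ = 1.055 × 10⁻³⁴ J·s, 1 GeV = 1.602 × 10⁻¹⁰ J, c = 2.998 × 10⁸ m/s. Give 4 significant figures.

A time is [E]⁻¹ in ℏ=c=1; restore one factor of ℏ.
1 GeV⁻¹ → ℏ × (1 GeV in J)⁻¹ = 6.586 × 10⁻²⁵ s.
Convert the energy scale: 0.0760 TeV⁻¹ = 7.60 × 10⁻⁵ GeV⁻¹.
Result: 7.60 × 10⁻⁵ × 6.586 × 10⁻²⁵ = 5.005 × 10⁻²⁹ s.

5.005 × 10⁻²⁹ s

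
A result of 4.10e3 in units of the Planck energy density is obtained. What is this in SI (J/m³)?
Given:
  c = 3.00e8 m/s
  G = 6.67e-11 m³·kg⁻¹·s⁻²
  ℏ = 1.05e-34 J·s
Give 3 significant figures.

1.92e117 J/m³

One Planck energy density: u_P = c⁷/(ℏG²) = 4.68e113 J/m³.
4.10e3 × 4.68e113 J/m³ = 1.92e117 J/m³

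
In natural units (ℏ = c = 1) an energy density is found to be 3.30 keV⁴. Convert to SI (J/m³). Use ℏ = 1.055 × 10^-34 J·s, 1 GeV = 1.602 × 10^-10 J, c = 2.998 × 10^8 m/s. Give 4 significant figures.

[E]/[L]³ = [E]⁴/(ℏc)³; restore (ℏc)⁻³.
1 GeV⁴ → 1/(ℏc)³ × (1 GeV in J)⁴ = 2.082 × 10^37 J/m³.
Convert the energy scale: 3.30 keV⁴ = 3.30 × 10^-24 GeV⁴.
Result: 3.30 × 10^-24 × 2.082 × 10^37 = 6.869 × 10^13 J/m³.

6.869 × 10^13 J/m³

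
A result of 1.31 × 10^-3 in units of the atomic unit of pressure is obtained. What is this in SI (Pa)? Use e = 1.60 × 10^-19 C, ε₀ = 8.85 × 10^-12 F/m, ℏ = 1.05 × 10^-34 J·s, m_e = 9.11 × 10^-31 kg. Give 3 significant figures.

3.95 × 10^10 Pa

One atomic unit of pressure: P_au = E_h/a₀³ = m_e⁴e¹⁰/((4πε₀)⁵ℏ⁸) = 3.01 × 10^13 Pa.
1.31 × 10^-3 × 3.01 × 10^13 Pa = 3.95 × 10^10 Pa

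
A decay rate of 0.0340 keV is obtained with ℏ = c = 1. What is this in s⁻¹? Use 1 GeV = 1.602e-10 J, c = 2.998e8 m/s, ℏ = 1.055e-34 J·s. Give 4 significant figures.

5.163e16 s⁻¹

A rate is [E]/ℏ; divide by ℏ.
1 GeV → 1/ℏ × (1 GeV in J) = 1.518e24 s⁻¹.
Convert the energy scale: 0.0340 keV = 3.40e-8 GeV.
Result: 3.40e-8 × 1.518e24 = 5.163e16 s⁻¹.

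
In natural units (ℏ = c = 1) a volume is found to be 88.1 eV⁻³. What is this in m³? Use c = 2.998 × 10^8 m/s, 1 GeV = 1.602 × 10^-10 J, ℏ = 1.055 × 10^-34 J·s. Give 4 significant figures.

Volume is [L]³ = [E]⁻³·(ℏc)³.
1 GeV⁻³ → (ℏc)³ × (1 GeV in J)⁻³ = 7.696 × 10^-48 m³.
Convert the energy scale: 88.1 eV⁻³ = 8.81 × 10^28 GeV⁻³.
Result: 8.81 × 10^28 × 7.696 × 10^-48 = 6.780 × 10^-19 m³.

6.780 × 10^-19 m³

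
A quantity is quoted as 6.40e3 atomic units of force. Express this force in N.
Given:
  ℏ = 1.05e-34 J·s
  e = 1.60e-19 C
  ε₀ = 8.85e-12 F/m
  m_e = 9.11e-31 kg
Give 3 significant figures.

5.33e-4 N

One atomic unit of force: F_au = E_h/a₀ = m_e²e⁶/((4πε₀)³ℏ⁴) = 8.33e-8 N.
6.40e3 × 8.33e-8 N = 5.33e-4 N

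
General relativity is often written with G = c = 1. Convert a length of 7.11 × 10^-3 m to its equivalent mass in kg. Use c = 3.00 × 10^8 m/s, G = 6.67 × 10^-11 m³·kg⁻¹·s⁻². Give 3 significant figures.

9.59 × 10^24 kg

Length → mass via c²/G.
7.11 × 10^-3 m × (c²/G) = 9.59 × 10^24 kg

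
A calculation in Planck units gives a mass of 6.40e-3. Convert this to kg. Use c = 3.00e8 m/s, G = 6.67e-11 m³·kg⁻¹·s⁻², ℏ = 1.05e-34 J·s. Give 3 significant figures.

One Planck mass: m_P = √(ℏc/G) = 2.17e-8 kg.
6.40e-3 × 2.17e-8 kg = 1.39e-10 kg

1.39e-10 kg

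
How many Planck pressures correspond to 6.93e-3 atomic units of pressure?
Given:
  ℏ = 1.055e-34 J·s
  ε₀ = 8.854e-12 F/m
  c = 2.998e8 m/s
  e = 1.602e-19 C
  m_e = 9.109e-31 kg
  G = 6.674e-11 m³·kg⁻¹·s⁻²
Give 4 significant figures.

atomic unit of pressure: P_au = E_h/a₀³ = m_e⁴e¹⁰/((4πε₀)⁵ℏ⁸) = 2.929e13 Pa
Planck pressure: p_P = c⁷/(ℏG²) = 4.632e113 Pa
6.93e-3 × 2.929e13 / 4.632e113 = 4.382e-103

4.382e-103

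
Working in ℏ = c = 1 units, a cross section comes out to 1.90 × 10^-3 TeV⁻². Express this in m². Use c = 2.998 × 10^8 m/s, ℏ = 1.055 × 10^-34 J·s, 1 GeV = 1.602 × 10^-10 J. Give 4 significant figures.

Area is [L]² = [E]⁻²·(ℏc)²; restore (ℏc)².
1 GeV⁻² → (ℏc)² × (1 GeV in J)⁻² = 3.898 × 10^-32 m².
Convert the energy scale: 1.90 × 10^-3 TeV⁻² = 1.90 × 10^-9 GeV⁻².
Result: 1.90 × 10^-9 × 3.898 × 10^-32 = 7.406 × 10^-41 m².

7.406 × 10^-41 m²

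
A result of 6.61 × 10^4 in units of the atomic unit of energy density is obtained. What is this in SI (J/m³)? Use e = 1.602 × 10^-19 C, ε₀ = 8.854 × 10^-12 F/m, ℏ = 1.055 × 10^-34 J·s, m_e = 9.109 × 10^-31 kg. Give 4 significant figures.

One atomic unit of energy density: u_au = E_h/a₀³ = m_e⁴e¹⁰/((4πε₀)⁵ℏ⁸) = 2.929 × 10^13 J/m³.
6.61 × 10^4 × 2.929 × 10^13 J/m³ = 1.936 × 10^18 J/m³

1.936 × 10^18 J/m³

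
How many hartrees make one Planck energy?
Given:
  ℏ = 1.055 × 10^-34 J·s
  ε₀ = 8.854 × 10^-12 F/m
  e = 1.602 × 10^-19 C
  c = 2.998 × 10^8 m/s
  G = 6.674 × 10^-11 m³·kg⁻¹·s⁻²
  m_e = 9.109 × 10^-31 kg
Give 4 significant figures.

4.494 × 10^26

Planck energy: E_P = √(ℏc⁵/G) = 1.957 × 10^9 J
hartree: E_h = m_e e⁴/(4πε₀ℏ)² = 4.354 × 10^-18 J
ratio = 1.957 × 10^9 / 4.354 × 10^-18 = 4.494 × 10^26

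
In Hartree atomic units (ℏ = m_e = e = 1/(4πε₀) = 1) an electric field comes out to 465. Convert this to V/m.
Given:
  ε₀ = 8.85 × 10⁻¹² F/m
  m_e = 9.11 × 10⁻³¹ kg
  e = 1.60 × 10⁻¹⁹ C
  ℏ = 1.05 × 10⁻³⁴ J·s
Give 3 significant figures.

2.42 × 10¹⁴ V/m

One atomic unit of electric field: E_au = E_h/(e a₀) = m_e²e⁵/((4πε₀)³ℏ⁴) = 5.20 × 10¹¹ V/m.
465 × 5.20 × 10¹¹ V/m = 2.42 × 10¹⁴ V/m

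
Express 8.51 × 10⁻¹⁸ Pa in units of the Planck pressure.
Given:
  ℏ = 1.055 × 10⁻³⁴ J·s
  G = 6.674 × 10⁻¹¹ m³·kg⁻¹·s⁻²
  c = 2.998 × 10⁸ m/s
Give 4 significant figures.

Planck pressure: p_P = c⁷/(ℏG²) = 4.632 × 10¹¹³ Pa.
8.51 × 10⁻¹⁸ / 4.632 × 10¹¹³ = 1.837 × 10⁻¹³¹

1.837 × 10⁻¹³¹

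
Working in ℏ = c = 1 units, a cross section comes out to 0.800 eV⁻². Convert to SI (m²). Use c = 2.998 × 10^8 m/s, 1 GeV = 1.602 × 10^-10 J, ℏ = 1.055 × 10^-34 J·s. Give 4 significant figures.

Area is [L]² = [E]⁻²·(ℏc)²; restore (ℏc)².
1 GeV⁻² → (ℏc)² × (1 GeV in J)⁻² = 3.898 × 10^-32 m².
Convert the energy scale: 0.800 eV⁻² = 8.00 × 10^17 GeV⁻².
Result: 8.00 × 10^17 × 3.898 × 10^-32 = 3.118 × 10^-14 m².

3.118 × 10^-14 m²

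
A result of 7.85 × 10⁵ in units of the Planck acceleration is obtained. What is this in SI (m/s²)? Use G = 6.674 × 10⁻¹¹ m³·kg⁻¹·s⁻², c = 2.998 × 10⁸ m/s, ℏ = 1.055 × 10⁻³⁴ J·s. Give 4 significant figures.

One Planck acceleration: a_P = √(c⁷/(ℏG)) = 5.560 × 10⁵¹ m/s².
7.85 × 10⁵ × 5.560 × 10⁵¹ m/s² = 4.365 × 10⁵⁷ m/s²

4.365 × 10⁵⁷ m/s²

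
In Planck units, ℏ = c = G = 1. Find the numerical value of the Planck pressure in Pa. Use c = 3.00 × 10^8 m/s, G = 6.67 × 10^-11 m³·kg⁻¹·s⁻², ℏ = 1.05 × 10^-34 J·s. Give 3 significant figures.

The unique combination of the constants set to 1 with dimensions of pressure is p_P = c⁷/(ℏG²).
  = 2.19 × 10^59 / 4.67 × 10^-55
  = 4.68 × 10^113 Pa

4.68 × 10^113 Pa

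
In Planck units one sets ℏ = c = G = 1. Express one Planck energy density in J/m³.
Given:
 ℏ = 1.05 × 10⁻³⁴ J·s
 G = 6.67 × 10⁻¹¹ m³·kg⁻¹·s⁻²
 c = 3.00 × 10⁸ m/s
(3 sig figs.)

u_P = c⁷/(ℏG²)
  = 2.19 × 10⁵⁹ / 4.67 × 10⁻⁵⁵
  = 4.68 × 10¹¹³ J/m³

4.68 × 10¹¹³ J/m³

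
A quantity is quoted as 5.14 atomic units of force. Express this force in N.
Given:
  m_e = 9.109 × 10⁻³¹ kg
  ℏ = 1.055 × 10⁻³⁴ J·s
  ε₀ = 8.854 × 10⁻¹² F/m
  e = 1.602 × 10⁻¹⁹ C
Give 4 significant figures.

4.225 × 10⁻⁷ N

One atomic unit of force: F_au = E_h/a₀ = m_e²e⁶/((4πε₀)³ℏ⁴) = 8.220 × 10⁻⁸ N.
5.14 × 8.220 × 10⁻⁸ N = 4.225 × 10⁻⁷ N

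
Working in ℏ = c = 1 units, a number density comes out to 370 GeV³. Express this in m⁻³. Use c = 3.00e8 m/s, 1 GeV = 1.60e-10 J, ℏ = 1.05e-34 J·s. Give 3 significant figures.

4.85e49 m⁻³

Number density is [L]⁻³ = [E]³/(ℏc)³.
1 GeV³ → 1/(ℏc)³ × (1 GeV in J)³ = 1.31e47 m⁻³.
Result: 370 × 1.31e47 = 4.85e49 m⁻³.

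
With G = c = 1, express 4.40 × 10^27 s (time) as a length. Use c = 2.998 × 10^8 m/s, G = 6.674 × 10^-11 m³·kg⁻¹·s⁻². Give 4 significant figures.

1.319 × 10^36 m

Time → length via c.
4.40 × 10^27 s × (c) = 1.319 × 10^36 m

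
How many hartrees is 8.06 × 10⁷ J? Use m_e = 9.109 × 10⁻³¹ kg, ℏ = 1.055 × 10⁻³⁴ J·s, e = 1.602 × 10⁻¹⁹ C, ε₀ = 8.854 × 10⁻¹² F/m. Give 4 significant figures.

1.851 × 10²⁵

hartree: E_h = m_e e⁴/(4πε₀ℏ)² = 4.354 × 10⁻¹⁸ J.
8.06 × 10⁷ / 4.354 × 10⁻¹⁸ = 1.851 × 10²⁵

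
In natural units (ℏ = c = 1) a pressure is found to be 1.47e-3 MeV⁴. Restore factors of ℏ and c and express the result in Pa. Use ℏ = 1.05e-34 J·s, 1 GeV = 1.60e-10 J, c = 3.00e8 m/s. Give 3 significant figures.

3.08e22 Pa

Pressure is [E]/[L]³ = [E]⁴/(ℏc)³.
1 GeV⁴ → 1/(ℏc)³ × (1 GeV in J)⁴ = 2.10e37 Pa.
Convert the energy scale: 1.47e-3 MeV⁴ = 1.47e-15 GeV⁴.
Result: 1.47e-15 × 2.10e37 = 3.08e22 Pa.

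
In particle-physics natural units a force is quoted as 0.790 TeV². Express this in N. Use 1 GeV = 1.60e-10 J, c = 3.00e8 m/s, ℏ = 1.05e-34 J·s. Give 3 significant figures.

6.42e11 N

Force is [E]/[L] = [E]²/(ℏc); restore (ℏc)⁻¹.
1 GeV² → 1/(ℏc) × (1 GeV in J)² = 8.13e5 N.
Convert the energy scale: 0.790 TeV² = 7.90e5 GeV².
Result: 7.90e5 × 8.13e5 = 6.42e11 N.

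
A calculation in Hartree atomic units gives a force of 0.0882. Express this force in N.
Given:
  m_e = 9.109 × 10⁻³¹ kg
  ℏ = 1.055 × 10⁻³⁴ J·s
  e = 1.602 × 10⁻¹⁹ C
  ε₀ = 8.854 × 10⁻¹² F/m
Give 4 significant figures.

One atomic unit of force: F_au = E_h/a₀ = m_e²e⁶/((4πε₀)³ℏ⁴) = 8.220 × 10⁻⁸ N.
0.0882 × 8.220 × 10⁻⁸ N = 7.250 × 10⁻⁹ N

7.250 × 10⁻⁹ N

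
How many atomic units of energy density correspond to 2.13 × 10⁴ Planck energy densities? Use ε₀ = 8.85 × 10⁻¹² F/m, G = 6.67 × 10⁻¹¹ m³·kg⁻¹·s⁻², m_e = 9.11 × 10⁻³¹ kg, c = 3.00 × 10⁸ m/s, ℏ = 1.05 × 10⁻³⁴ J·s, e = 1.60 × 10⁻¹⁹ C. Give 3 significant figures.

Planck energy density: u_P = c⁷/(ℏG²) = 4.68 × 10¹¹³ J/m³
atomic unit of energy density: u_au = E_h/a₀³ = m_e⁴e¹⁰/((4πε₀)⁵ℏ⁸) = 3.01 × 10¹³ J/m³
2.13 × 10⁴ × 4.68 × 10¹¹³ / 3.01 × 10¹³ = 3.31 × 10¹⁰⁴

3.31 × 10¹⁰⁴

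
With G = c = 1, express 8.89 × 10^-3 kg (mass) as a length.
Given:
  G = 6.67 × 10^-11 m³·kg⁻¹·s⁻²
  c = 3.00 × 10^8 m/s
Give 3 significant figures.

In G = c = 1 units mass has dimensions of length; the conversion factor is G/c².
8.89 × 10^-3 kg × (G/c²) = 6.59 × 10^-30 m

6.59 × 10^-30 m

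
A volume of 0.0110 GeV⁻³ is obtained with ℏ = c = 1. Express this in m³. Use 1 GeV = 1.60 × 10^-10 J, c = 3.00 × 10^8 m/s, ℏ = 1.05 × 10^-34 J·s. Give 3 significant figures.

8.39 × 10^-50 m³

Volume is [L]³ = [E]⁻³·(ℏc)³.
1 GeV⁻³ → (ℏc)³ × (1 GeV in J)⁻³ = 7.63 × 10^-48 m³.
Result: 0.0110 × 7.63 × 10^-48 = 8.39 × 10^-50 m³.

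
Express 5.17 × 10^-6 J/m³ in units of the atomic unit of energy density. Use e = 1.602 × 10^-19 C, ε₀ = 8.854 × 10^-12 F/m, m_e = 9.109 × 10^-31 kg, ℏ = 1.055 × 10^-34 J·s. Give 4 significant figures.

1.765 × 10^-19

atomic unit of energy density: u_au = E_h/a₀³ = m_e⁴e¹⁰/((4πε₀)⁵ℏ⁸) = 2.929 × 10^13 J/m³.
5.17 × 10^-6 / 2.929 × 10^13 = 1.765 × 10^-19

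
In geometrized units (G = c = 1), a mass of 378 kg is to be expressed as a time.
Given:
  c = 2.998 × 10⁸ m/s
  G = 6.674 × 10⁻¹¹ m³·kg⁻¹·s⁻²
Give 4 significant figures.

Mass → time via G/c³.
378 kg × (G/c³) = 9.362 × 10⁻³⁴ s

9.362 × 10⁻³⁴ s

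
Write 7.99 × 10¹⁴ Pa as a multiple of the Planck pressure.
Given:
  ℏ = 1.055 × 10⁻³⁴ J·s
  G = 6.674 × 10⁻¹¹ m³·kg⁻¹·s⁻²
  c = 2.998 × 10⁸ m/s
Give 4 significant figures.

1.725 × 10⁻⁹⁹

Planck pressure: p_P = c⁷/(ℏG²) = 4.632 × 10¹¹³ Pa.
7.99 × 10¹⁴ / 4.632 × 10¹¹³ = 1.725 × 10⁻⁹⁹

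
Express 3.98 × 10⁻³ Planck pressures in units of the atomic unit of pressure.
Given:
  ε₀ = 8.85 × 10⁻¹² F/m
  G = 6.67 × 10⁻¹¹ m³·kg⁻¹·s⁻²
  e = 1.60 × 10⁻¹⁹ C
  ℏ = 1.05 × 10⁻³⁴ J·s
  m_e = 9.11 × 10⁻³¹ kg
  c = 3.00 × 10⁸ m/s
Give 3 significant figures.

Planck pressure: p_P = c⁷/(ℏG²) = 4.68 × 10¹¹³ Pa
atomic unit of pressure: P_au = E_h/a₀³ = m_e⁴e¹⁰/((4πε₀)⁵ℏ⁸) = 3.01 × 10¹³ Pa
3.98 × 10⁻³ × 4.68 × 10¹¹³ / 3.01 × 10¹³ = 6.18 × 10⁹⁷

6.18 × 10⁹⁷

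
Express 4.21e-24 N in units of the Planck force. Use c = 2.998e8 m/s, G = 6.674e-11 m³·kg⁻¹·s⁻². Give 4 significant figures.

3.478e-68

Planck force: F_P = c⁴/G = 1.210e44 N.
4.21e-24 / 1.210e44 = 3.478e-68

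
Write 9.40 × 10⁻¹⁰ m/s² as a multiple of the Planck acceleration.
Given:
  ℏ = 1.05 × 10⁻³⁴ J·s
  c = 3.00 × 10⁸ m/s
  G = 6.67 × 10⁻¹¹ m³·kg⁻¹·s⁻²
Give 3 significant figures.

1.68 × 10⁻⁶¹

Planck acceleration: a_P = √(c⁷/(ℏG)) = 5.59 × 10⁵¹ m/s².
9.40 × 10⁻¹⁰ / 5.59 × 10⁵¹ = 1.68 × 10⁻⁶¹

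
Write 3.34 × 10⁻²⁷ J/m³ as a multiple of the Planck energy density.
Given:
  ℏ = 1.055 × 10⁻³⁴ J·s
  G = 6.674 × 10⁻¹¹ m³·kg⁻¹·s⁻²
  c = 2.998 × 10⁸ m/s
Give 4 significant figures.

Planck energy density: u_P = c⁷/(ℏG²) = 4.632 × 10¹¹³ J/m³.
3.34 × 10⁻²⁷ / 4.632 × 10¹¹³ = 7.210 × 10⁻¹⁴¹

7.210 × 10⁻¹⁴¹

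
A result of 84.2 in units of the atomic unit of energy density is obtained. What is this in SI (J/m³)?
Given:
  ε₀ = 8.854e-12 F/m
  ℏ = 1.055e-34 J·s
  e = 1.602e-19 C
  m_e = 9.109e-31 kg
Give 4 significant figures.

2.466e15 J/m³

One atomic unit of energy density: u_au = E_h/a₀³ = m_e⁴e¹⁰/((4πε₀)⁵ℏ⁸) = 2.929e13 J/m³.
84.2 × 2.929e13 J/m³ = 2.466e15 J/m³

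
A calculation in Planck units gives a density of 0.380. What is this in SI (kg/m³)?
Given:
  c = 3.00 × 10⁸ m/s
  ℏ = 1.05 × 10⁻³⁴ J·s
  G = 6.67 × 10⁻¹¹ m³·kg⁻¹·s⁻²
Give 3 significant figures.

One Planck density: ρ_P = c⁵/(ℏG²) = 5.20 × 10⁹⁶ kg/m³.
0.380 × 5.20 × 10⁹⁶ kg/m³ = 1.98 × 10⁹⁶ kg/m³

1.98 × 10⁹⁶ kg/m³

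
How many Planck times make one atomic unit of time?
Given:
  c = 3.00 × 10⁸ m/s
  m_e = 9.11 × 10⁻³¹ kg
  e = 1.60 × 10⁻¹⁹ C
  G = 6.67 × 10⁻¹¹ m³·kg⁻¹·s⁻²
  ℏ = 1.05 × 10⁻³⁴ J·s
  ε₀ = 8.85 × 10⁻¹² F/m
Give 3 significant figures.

4.47 × 10²⁶

atomic unit of time: τ_au = (4πε₀)²ℏ³/(m_e e⁴) = 2.40 × 10⁻¹⁷ s
Planck time: t_P = √(ℏG/c⁵) = 5.37 × 10⁻⁴⁴ s
ratio = 2.40 × 10⁻¹⁷ / 5.37 × 10⁻⁴⁴ = 4.47 × 10²⁶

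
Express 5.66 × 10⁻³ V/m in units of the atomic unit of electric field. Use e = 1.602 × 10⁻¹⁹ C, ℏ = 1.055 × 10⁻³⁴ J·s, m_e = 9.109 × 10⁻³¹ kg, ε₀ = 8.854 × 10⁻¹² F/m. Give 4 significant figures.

1.103 × 10⁻¹⁴

atomic unit of electric field: E_au = E_h/(e a₀) = m_e²e⁵/((4πε₀)³ℏ⁴) = 5.131 × 10¹¹ V/m.
5.66 × 10⁻³ / 5.131 × 10¹¹ = 1.103 × 10⁻¹⁴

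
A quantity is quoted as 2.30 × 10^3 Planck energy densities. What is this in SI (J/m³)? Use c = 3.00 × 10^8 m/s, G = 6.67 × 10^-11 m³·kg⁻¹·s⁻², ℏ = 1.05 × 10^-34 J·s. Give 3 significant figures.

1.08 × 10^117 J/m³

One Planck energy density: u_P = c⁷/(ℏG²) = 4.68 × 10^113 J/m³.
2.30 × 10^3 × 4.68 × 10^113 J/m³ = 1.08 × 10^117 J/m³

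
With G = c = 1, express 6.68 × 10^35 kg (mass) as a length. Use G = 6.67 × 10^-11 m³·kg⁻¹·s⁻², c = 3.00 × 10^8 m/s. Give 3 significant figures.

In G = c = 1 units mass has dimensions of length; the conversion factor is G/c².
6.68 × 10^35 kg × (G/c²) = 4.95 × 10^8 m

4.95 × 10^8 m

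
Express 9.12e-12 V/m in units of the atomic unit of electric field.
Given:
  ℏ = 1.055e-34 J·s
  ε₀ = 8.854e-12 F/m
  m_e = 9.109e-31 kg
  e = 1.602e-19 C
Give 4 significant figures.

1.777e-23

atomic unit of electric field: E_au = E_h/(e a₀) = m_e²e⁵/((4πε₀)³ℏ⁴) = 5.131e11 V/m.
9.12e-12 / 5.131e11 = 1.777e-23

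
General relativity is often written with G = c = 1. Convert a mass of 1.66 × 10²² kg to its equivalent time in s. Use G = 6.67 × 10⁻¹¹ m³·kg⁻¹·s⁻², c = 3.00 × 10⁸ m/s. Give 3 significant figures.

Mass → time via G/c³.
1.66 × 10²² kg × (G/c³) = 4.10 × 10⁻¹⁴ s

4.10 × 10⁻¹⁴ s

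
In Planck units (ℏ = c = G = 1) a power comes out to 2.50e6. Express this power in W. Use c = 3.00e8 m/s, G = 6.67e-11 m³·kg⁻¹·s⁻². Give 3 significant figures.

One Planck power: P_P = c⁵/G = 3.64e52 W.
2.50e6 × 3.64e52 W = 9.11e58 W

9.11e58 W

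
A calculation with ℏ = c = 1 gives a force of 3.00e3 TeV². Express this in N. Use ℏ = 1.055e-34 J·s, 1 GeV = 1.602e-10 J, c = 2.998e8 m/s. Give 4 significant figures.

2.434e15 N

Force is [E]/[L] = [E]²/(ℏc); restore (ℏc)⁻¹.
1 GeV² → 1/(ℏc) × (1 GeV in J)² = 8.114e5 N.
Convert the energy scale: 3.00e3 TeV² = 3.00e9 GeV².
Result: 3.00e9 × 8.114e5 = 2.434e15 N.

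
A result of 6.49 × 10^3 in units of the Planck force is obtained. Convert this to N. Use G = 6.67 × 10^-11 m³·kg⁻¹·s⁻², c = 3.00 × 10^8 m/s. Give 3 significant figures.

7.88 × 10^47 N

One Planck force: F_P = c⁴/G = 1.21 × 10^44 N.
6.49 × 10^3 × 1.21 × 10^44 N = 7.88 × 10^47 N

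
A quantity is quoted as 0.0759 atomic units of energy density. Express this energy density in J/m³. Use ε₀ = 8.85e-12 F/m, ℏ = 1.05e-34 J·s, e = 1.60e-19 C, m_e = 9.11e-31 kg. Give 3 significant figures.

2.29e12 J/m³

One atomic unit of energy density: u_au = E_h/a₀³ = m_e⁴e¹⁰/((4πε₀)⁵ℏ⁸) = 3.01e13 J/m³.
0.0759 × 3.01e13 J/m³ = 2.29e12 J/m³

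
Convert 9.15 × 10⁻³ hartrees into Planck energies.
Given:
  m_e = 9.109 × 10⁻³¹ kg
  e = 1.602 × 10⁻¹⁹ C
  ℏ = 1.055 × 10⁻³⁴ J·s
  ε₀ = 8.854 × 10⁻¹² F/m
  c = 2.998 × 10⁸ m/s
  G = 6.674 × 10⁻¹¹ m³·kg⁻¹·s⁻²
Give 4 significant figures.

2.036 × 10⁻²⁹

hartree: E_h = m_e e⁴/(4πε₀ℏ)² = 4.354 × 10⁻¹⁸ J
Planck energy: E_P = √(ℏc⁵/G) = 1.957 × 10⁹ J
9.15 × 10⁻³ × 4.354 × 10⁻¹⁸ / 1.957 × 10⁹ = 2.036 × 10⁻²⁹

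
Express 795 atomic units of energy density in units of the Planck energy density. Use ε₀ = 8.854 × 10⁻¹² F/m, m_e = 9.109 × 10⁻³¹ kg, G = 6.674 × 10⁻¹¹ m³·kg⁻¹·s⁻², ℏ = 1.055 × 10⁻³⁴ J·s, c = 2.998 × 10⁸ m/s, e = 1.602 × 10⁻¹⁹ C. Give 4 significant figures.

atomic unit of energy density: u_au = E_h/a₀³ = m_e⁴e¹⁰/((4πε₀)⁵ℏ⁸) = 2.929 × 10¹³ J/m³
Planck energy density: u_P = c⁷/(ℏG²) = 4.632 × 10¹¹³ J/m³
795 × 2.929 × 10¹³ / 4.632 × 10¹¹³ = 5.027 × 10⁻⁹⁸

5.027 × 10⁻⁹⁸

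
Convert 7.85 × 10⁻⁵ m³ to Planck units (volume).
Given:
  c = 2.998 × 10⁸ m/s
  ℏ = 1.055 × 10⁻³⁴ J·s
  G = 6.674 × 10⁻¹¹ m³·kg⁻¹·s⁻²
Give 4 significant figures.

1.858 × 10¹⁰⁰

Planck volume: V_P = (ℏG/c³)^(3/2) = 4.224 × 10⁻¹⁰⁵ m³.
7.85 × 10⁻⁵ / 4.224 × 10⁻¹⁰⁵ = 1.858 × 10¹⁰⁰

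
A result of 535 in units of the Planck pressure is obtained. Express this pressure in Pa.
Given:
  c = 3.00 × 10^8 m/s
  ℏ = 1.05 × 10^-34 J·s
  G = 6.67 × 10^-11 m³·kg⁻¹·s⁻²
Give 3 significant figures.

2.50 × 10^116 Pa

One Planck pressure: p_P = c⁷/(ℏG²) = 4.68 × 10^113 Pa.
535 × 4.68 × 10^113 Pa = 2.50 × 10^116 Pa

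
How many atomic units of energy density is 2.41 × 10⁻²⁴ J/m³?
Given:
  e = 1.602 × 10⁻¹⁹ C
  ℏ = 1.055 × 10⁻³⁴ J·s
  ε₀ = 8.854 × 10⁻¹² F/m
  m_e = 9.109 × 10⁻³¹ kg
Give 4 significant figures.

atomic unit of energy density: u_au = E_h/a₀³ = m_e⁴e¹⁰/((4πε₀)⁵ℏ⁸) = 2.929 × 10¹³ J/m³.
2.41 × 10⁻²⁴ / 2.929 × 10¹³ = 8.228 × 10⁻³⁸

8.228 × 10⁻³⁸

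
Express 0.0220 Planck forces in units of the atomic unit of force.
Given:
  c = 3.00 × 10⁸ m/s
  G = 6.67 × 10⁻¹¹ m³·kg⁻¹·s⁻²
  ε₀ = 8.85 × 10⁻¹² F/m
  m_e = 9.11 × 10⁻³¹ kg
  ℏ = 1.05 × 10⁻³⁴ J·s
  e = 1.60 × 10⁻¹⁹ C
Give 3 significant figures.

Planck force: F_P = c⁴/G = 1.21 × 10⁴⁴ N
atomic unit of force: F_au = E_h/a₀ = m_e²e⁶/((4πε₀)³ℏ⁴) = 8.33 × 10⁻⁸ N
0.0220 × 1.21 × 10⁴⁴ / 8.33 × 10⁻⁸ = 3.21 × 10⁴⁹

3.21 × 10⁴⁹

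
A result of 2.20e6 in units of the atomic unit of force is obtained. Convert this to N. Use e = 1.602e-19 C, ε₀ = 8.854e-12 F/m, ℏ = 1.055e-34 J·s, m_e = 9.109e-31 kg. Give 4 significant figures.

One atomic unit of force: F_au = E_h/a₀ = m_e²e⁶/((4πε₀)³ℏ⁴) = 8.220e-8 N.
2.20e6 × 8.220e-8 N = 0.1808 N

0.1808 N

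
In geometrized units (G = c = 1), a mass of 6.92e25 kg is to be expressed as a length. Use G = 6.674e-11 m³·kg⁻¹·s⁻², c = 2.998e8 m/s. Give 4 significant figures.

0.05138 m

In G = c = 1 units mass has dimensions of length; the conversion factor is G/c².
6.92e25 kg × (G/c²) = 0.05138 m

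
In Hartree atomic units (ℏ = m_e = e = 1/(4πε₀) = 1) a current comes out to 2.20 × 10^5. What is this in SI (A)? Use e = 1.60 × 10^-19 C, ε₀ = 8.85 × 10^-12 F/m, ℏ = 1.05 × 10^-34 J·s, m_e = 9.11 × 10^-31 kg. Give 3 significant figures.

1.47 × 10^3 A

One atomic unit of electric current: I_au = e E_h/ℏ = m_e e⁵/((4πε₀)²ℏ³) = 6.67 × 10^-3 A.
2.20 × 10^5 × 6.67 × 10^-3 A = 1.47 × 10^3 A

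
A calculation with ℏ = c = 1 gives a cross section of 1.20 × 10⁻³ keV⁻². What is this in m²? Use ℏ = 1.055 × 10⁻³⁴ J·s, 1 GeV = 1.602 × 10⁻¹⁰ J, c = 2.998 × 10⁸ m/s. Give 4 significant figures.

Area is [L]² = [E]⁻²·(ℏc)²; restore (ℏc)².
1 GeV⁻² → (ℏc)² × (1 GeV in J)⁻² = 3.898 × 10⁻³² m².
Convert the energy scale: 1.20 × 10⁻³ keV⁻² = 1.20 × 10⁹ GeV⁻².
Result: 1.20 × 10⁹ × 3.898 × 10⁻³² = 4.678 × 10⁻²³ m².

4.678 × 10⁻²³ m²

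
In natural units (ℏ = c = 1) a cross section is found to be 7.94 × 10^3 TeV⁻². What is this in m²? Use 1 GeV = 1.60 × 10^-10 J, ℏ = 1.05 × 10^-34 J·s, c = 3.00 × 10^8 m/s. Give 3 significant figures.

Area is [L]² = [E]⁻²·(ℏc)²; restore (ℏc)².
1 GeV⁻² → (ℏc)² × (1 GeV in J)⁻² = 3.88 × 10^-32 m².
Convert the energy scale: 7.94 × 10^3 TeV⁻² = 7.94 × 10^-3 GeV⁻².
Result: 7.94 × 10^-3 × 3.88 × 10^-32 = 3.08 × 10^-34 m².

3.08 × 10^-34 m²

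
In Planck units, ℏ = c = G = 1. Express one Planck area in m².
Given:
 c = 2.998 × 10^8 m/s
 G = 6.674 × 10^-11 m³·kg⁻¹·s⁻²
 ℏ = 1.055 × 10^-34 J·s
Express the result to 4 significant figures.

2.613 × 10^-70 m²

The unique combination of the constants set to 1 with dimensions of area is A_P = ℏG/c³.
  = 7.041 × 10^-45 / 2.695 × 10^25
  = 2.613 × 10^-70 m²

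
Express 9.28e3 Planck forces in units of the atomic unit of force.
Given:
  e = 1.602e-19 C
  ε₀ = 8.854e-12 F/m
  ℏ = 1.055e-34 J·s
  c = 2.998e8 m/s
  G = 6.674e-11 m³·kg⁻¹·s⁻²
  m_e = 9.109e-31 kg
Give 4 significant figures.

Planck force: F_P = c⁴/G = 1.210e44 N
atomic unit of force: F_au = E_h/a₀ = m_e²e⁶/((4πε₀)³ℏ⁴) = 8.220e-8 N
9.28e3 × 1.210e44 / 8.220e-8 = 1.367e55

1.367e55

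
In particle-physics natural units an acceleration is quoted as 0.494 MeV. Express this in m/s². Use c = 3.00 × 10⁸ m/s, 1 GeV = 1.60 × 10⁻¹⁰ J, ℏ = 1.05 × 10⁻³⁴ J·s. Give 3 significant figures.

2.26 × 10²⁹ m/s²

Acceleration is [L]/[T]² = c·[E]/ℏ.
1 GeV → c/ℏ × (1 GeV in J) = 4.57 × 10³² m/s².
Convert the energy scale: 0.494 MeV = 4.94 × 10⁻⁴ GeV.
Result: 4.94 × 10⁻⁴ × 4.57 × 10³² = 2.26 × 10²⁹ m/s².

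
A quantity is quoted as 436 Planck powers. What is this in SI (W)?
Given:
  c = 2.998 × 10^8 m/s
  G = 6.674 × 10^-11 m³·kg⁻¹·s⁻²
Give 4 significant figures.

One Planck power: P_P = c⁵/G = 3.629 × 10^52 W.
436 × 3.629 × 10^52 W = 1.582 × 10^55 W

1.582 × 10^55 W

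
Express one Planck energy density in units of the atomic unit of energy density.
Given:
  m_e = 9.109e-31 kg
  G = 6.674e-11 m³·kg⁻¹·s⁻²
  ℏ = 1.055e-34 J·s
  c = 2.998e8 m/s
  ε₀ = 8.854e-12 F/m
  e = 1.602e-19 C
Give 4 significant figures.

1.581e100

Planck energy density: u_P = c⁷/(ℏG²) = 4.632e113 J/m³
atomic unit of energy density: u_au = E_h/a₀³ = m_e⁴e¹⁰/((4πε₀)⁵ℏ⁸) = 2.929e13 J/m³
ratio = 4.632e113 / 2.929e13 = 1.581e100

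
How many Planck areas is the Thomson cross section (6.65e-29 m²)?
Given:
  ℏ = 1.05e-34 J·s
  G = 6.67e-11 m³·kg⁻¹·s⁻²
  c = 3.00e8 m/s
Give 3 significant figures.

Planck area: A_P = ℏG/c³ = 2.59e-70 m².
6.65e-29 / 2.59e-70 = 2.56e41

2.56e41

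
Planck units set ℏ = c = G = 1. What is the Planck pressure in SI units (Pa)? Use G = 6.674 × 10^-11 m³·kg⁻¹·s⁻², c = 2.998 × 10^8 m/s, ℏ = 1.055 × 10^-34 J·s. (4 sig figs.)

4.632 × 10^113 Pa

The unique combination of the constants set to 1 with dimensions of pressure is p_P = c⁷/(ℏG²).
  = 2.177 × 10^59 / 4.699 × 10^-55
  = 4.632 × 10^113 Pa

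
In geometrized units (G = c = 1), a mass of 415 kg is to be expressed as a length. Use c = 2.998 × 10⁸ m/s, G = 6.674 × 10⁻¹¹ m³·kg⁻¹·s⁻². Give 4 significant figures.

In G = c = 1 units mass has dimensions of length; the conversion factor is G/c².
415 kg × (G/c²) = 3.082 × 10⁻²⁵ m

3.082 × 10⁻²⁵ m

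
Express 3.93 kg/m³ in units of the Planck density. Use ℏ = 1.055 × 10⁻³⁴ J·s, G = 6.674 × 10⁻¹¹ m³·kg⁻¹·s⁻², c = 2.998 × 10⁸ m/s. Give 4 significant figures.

Planck density: ρ_P = c⁵/(ℏG²) = 5.154 × 10⁹⁶ kg/m³.
3.93 / 5.154 × 10⁹⁶ = 7.625 × 10⁻⁹⁷

7.625 × 10⁻⁹⁷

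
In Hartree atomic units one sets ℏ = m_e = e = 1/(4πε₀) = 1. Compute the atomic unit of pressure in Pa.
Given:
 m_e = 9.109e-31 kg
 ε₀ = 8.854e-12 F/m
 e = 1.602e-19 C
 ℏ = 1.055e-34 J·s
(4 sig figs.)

P_au = E_h/a₀³ = m_e⁴e¹⁰/((4πε₀)⁵ℏ⁸)
E_h = 4.354e-18 J
a₀ = 5.297e-11 m
E_h/a₀³ = 2.929e13 Pa

2.929e13 Pa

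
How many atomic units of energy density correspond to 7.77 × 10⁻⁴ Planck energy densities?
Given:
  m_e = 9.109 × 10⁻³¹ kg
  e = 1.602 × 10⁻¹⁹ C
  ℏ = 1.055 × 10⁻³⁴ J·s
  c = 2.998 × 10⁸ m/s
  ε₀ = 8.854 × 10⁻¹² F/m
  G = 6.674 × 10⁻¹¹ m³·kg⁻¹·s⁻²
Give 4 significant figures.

Planck energy density: u_P = c⁷/(ℏG²) = 4.632 × 10¹¹³ J/m³
atomic unit of energy density: u_au = E_h/a₀³ = m_e⁴e¹⁰/((4πε₀)⁵ℏ⁸) = 2.929 × 10¹³ J/m³
7.77 × 10⁻⁴ × 4.632 × 10¹¹³ / 2.929 × 10¹³ = 1.229 × 10⁹⁷

1.229 × 10⁹⁷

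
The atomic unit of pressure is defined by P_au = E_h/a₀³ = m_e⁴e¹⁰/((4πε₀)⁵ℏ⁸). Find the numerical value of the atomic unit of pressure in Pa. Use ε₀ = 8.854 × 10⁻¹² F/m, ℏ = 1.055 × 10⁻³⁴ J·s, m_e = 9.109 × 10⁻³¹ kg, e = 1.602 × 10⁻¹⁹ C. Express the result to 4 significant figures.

2.929 × 10¹³ Pa

P_au = E_h/a₀³ = m_e⁴e¹⁰/((4πε₀)⁵ℏ⁸)
E_h = 4.354 × 10⁻¹⁸ J
a₀ = 5.297 × 10⁻¹¹ m
E_h/a₀³ = 2.929 × 10¹³ Pa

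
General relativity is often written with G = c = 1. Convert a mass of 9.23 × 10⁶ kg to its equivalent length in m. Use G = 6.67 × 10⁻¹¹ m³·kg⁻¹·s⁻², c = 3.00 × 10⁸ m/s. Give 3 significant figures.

6.84 × 10⁻²¹ m

In G = c = 1 units mass has dimensions of length; the conversion factor is G/c².
9.23 × 10⁶ kg × (G/c²) = 6.84 × 10⁻²¹ m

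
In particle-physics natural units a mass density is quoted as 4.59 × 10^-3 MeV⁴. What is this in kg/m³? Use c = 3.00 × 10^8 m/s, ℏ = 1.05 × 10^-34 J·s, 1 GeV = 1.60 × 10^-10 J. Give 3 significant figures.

1.07 × 10^6 kg/m³

Mass density is [E]/(c²[L]³) = [E]⁴/(ℏ³c⁵).
1 GeV⁴ → 1/(ℏ³c⁵) × (1 GeV in J)⁴ = 2.33 × 10^20 kg/m³.
Convert the energy scale: 4.59 × 10^-3 MeV⁴ = 4.59 × 10^-15 GeV⁴.
Result: 4.59 × 10^-15 × 2.33 × 10^20 = 1.07 × 10^6 kg/m³.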